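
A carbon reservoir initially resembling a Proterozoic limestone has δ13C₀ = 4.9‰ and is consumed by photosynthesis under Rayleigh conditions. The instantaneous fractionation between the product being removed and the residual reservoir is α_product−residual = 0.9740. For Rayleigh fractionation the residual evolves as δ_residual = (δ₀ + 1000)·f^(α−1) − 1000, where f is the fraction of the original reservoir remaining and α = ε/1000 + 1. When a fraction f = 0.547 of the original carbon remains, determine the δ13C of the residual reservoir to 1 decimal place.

Rayleigh residual: δ_res = (δ₀ + 1000)·f^(α−1) − 1000
α − 1 = -0.02600
f^(α−1) = 0.547^(-0.02600) = 1.015810
δ_res = (4.9 + 1000) × 1.015810 − 1000 = 1020.787 − 1000 = 20.79‰

20.8‰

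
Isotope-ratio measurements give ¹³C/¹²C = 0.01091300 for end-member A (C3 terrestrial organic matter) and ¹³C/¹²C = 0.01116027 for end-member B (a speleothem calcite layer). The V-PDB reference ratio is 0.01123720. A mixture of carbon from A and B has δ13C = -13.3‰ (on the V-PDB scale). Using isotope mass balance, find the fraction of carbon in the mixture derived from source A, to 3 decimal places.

δ_A = (0.01091300/0.01123720 − 1)×1000 = (0.971149 − 1)×1000 = -28.851‰
δ_B = (0.01116027/0.01123720 − 1)×1000 = (0.993154 − 1)×1000 = -6.846‰
f_A = (δ_mix − δ_B)/(δ_A − δ_B) = (-13.3 − (-6.846))/(-28.851 − (-6.846))
f_A = -6.454 / -22.005 = 0.2933

0.293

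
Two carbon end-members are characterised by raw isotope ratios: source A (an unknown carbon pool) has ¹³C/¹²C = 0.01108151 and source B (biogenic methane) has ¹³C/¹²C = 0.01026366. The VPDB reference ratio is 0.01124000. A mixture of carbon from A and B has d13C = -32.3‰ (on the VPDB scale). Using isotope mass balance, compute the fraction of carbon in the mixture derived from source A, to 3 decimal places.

δ_A = (0.01108151/0.01124000 − 1)×1000 = (0.985899 − 1)×1000 = -14.101‰
δ_B = (0.01026366/0.01124000 − 1)×1000 = (0.913137 − 1)×1000 = -86.863‰
f_A = (δ_mix − δ_B)/(δ_A − δ_B) = (-32.3 − (-86.863))/(-14.101 − (-86.863))
f_A = 54.563 / 72.762 = 0.7499

0.750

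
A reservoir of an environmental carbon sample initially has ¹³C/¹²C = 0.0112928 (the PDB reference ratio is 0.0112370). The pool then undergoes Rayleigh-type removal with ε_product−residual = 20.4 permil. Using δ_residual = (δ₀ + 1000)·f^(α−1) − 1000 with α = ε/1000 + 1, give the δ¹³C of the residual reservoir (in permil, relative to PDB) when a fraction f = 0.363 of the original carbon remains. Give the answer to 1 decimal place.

δ₀ = (0.0112928/0.0112370 − 1)×1000 = (1.004966 − 1)×1000 = 4.966 permil
α − 1 = ε/1000 = 0.0204
f^(α−1) = 0.363^(0.0204) = 0.979540
δ_res = (4.966 + 1000) × 0.979540 − 1000 = 984.404 − 1000 = -15.60 permil

-15.6 permil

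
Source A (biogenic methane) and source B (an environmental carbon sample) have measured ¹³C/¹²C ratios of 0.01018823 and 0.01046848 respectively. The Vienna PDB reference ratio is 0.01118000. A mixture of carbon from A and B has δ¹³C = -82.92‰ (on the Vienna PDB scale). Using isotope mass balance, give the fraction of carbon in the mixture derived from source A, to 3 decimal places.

δ_A = (0.01018823/0.01118000 − 1)×1000 = (0.911291 − 1)×1000 = -88.709‰
δ_B = (0.01046848/0.01118000 − 1)×1000 = (0.936358 − 1)×1000 = -63.642‰
f_A = (δ_mix − δ_B)/(δ_A − δ_B) = (-82.92 − (-63.642))/(-88.709 − (-63.642))
f_A = -19.278 / -25.067 = 0.7690

0.769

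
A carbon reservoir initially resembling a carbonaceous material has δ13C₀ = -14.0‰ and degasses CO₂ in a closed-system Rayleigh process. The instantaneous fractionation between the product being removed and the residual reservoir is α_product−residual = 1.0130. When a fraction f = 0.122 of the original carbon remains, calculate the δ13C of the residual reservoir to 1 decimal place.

Rayleigh residual: δ_res = (δ₀ + 1000)·f^(α−1) − 1000
α − 1 = 0.01300
f^(α−1) = 0.122^(0.01300) = 0.973022
δ_res = (-14.0 + 1000) × 0.973022 − 1000 = 959.400 − 1000 = -40.60‰

-40.6‰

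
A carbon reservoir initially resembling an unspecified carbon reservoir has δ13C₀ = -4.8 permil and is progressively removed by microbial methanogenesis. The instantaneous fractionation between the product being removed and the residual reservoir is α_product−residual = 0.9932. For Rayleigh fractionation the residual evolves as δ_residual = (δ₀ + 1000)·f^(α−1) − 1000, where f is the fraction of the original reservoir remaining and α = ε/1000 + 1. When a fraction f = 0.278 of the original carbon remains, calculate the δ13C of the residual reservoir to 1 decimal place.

3.9 permil

Rayleigh residual: δ_res = (δ₀ + 1000)·f^(α−1) − 1000
α − 1 = -0.00680
f^(α−1) = 0.278^(-0.00680) = 1.008743
δ_res = (-4.8 + 1000) × 1.008743 − 1000 = 1003.901 − 1000 = 3.90 permil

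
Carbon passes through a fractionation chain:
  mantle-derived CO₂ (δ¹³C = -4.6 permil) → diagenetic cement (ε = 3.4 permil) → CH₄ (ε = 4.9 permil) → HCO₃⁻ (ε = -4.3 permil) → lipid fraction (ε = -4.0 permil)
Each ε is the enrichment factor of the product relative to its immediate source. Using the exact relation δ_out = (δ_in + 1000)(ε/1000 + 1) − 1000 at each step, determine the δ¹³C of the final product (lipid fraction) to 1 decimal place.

-4.6 permil

step 1: δ = (-4.60 + 1000)·(3.4/1000 + 1) − 1000 = -1.22 permil
step 2: δ = (-1.22 + 1000)·(4.9/1000 + 1) − 1000 = 3.68 permil
step 3: δ = (3.68 + 1000)·(-4.3/1000 + 1) − 1000 = -0.64 permil
step 4: δ = (-0.64 + 1000)·(-4.0/1000 + 1) − 1000 = -4.63 permil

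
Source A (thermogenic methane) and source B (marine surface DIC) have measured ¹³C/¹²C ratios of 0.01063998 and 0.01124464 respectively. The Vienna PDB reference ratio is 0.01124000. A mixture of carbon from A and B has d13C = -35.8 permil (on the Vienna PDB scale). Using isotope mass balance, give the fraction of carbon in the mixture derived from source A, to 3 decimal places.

δ_A = (0.01063998/0.01124000 − 1)×1000 = (0.946617 − 1)×1000 = -53.383 permil
δ_B = (0.01124464/0.01124000 − 1)×1000 = (1.000413 − 1)×1000 = 0.413 permil
f_A = (δ_mix − δ_B)/(δ_A − δ_B) = (-35.8 − (0.413))/(-53.383 − (0.413))
f_A = -36.213 / -53.795 = 0.6732

0.673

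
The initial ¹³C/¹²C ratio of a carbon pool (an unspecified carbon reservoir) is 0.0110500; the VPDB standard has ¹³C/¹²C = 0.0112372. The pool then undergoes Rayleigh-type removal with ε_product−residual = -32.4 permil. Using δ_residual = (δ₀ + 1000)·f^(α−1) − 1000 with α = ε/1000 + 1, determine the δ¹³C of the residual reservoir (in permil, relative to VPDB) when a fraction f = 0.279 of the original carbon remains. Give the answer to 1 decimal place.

δ₀ = (0.0110500/0.0112372 − 1)×1000 = (0.983341 − 1)×1000 = -16.659 permil
α − 1 = ε/1000 = -0.0324
f^(α−1) = 0.279^(-0.0324) = 1.042227
δ_res = (-16.659 + 1000) × 1.042227 − 1000 = 1024.865 − 1000 = 24.86 permil

24.9 permil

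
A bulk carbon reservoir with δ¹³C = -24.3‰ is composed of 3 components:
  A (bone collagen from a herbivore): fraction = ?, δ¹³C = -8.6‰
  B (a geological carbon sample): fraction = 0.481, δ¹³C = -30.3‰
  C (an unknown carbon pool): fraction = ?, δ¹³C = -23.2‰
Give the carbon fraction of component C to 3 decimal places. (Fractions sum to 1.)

0.360

Let f_C and f_A be the unknown fractions; fractions sum to 1 so f_C + f_A = 0.519.
Mass balance: Σ fᵢ·δᵢ = δ_bulk ⇒ f_C·(-23.2) + f_A·(-8.6) = -24.3 − (-14.574) = -9.726
Substitute f_A = 0.519 − f_C:
f_C·(-23.2 − -8.6) = -9.726 − 0.519×(-8.6) = -5.262
f_C = -5.262 / -14.6 = 0.3604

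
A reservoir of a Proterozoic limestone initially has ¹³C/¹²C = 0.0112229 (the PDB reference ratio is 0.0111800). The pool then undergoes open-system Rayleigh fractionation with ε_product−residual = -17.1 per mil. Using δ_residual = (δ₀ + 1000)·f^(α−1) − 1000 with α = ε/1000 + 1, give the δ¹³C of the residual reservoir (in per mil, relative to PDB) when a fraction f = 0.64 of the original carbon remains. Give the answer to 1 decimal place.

δ₀ = (0.0112229/0.0111800 − 1)×1000 = (1.003837 − 1)×1000 = 3.837 per mil
α − 1 = ε/1000 = -0.0171
f^(α−1) = 0.64^(-0.0171) = 1.007661
δ_res = (3.837 + 1000) × 1.007661 − 1000 = 1011.527 − 1000 = 11.53 per mil

11.5 per mil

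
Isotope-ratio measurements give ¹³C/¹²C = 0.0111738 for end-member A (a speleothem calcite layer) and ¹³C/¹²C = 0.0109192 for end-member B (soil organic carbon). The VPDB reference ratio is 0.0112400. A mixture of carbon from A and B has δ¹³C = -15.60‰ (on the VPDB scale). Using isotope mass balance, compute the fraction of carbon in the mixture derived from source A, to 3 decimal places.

0.571

δ_A = (0.0111738/0.0112400 − 1)×1000 = (0.994110 − 1)×1000 = -5.890‰
δ_B = (0.0109192/0.0112400 − 1)×1000 = (0.971459 − 1)×1000 = -28.541‰
f_A = (δ_mix − δ_B)/(δ_A − δ_B) = (-15.60 − (-28.541))/(-5.890 − (-28.541))
f_A = 12.941 / 22.651 = 0.5713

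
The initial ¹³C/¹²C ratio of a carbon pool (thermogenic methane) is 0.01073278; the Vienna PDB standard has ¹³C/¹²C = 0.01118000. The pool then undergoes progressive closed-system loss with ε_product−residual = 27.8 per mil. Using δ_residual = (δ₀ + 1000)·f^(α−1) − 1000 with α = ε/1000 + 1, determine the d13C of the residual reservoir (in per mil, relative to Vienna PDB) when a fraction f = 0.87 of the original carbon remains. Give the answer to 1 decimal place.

δ₀ = (0.01073278/0.01118000 − 1)×1000 = (0.959998 − 1)×1000 = -40.002 per mil
α − 1 = ε/1000 = 0.0278
f^(α−1) = 0.87^(0.0278) = 0.996136
δ_res = (-40.002 + 1000) × 0.996136 − 1000 = 956.289 − 1000 = -43.71 per mil

-43.7 per mil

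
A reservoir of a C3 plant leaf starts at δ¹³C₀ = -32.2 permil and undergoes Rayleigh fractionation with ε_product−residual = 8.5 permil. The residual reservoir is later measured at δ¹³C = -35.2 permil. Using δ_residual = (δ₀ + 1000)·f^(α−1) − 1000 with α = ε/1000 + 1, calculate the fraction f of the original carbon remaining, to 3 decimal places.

0.694

α − 1 = ε/1000 = 0.0085
(δ_res + 1000)/(δ₀ + 1000) = (-35.2 + 1000)/(-32.2 + 1000) = 964.8/967.8 = 0.996900
f = 0.996900^(1/0.0085) = exp(ln(0.996900)/0.0085) = exp(-0.00310/0.0085)
f = exp(-0.3653) = 0.6940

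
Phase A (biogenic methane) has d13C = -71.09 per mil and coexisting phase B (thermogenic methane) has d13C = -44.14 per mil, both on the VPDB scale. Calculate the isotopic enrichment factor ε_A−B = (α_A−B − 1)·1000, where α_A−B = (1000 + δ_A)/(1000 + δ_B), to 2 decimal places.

-28.19 per mil

α_A−B = (1000 + -71.09) / (1000 + -44.14) = 928.91 / 955.86 = 0.971805
ε_A−B = (0.971805 − 1) × 1000 = -28.195 per mil
(The approximation ε ≈ δ_A − δ_B would give -26.95 per mil.)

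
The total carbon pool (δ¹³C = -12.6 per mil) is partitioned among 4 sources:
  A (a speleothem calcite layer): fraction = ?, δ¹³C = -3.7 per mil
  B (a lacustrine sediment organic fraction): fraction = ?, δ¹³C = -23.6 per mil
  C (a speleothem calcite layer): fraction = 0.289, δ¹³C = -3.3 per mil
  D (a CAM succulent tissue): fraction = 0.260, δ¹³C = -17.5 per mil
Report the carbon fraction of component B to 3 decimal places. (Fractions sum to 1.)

0.273

Let f_B and f_A be the unknown fractions; fractions sum to 1 so f_B + f_A = 0.451.
Mass balance: Σ fᵢ·δᵢ = δ_bulk ⇒ f_B·(-23.6) + f_A·(-3.7) = -12.6 − (-5.504) = -7.096
Substitute f_A = 0.451 − f_B:
f_B·(-23.6 − -3.7) = -7.096 − 0.451×(-3.7) = -5.428
f_B = -5.428 / -19.9 = 0.2727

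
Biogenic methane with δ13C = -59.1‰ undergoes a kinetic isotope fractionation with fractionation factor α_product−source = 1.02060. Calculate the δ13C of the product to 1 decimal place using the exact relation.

-39.7‰

δ_product = (δ_source + 1000)·α − 1000
δ_product = (-59.1 + 1000) × 1.02060 − 1000
δ_product = 960.283 − 1000 = -39.72‰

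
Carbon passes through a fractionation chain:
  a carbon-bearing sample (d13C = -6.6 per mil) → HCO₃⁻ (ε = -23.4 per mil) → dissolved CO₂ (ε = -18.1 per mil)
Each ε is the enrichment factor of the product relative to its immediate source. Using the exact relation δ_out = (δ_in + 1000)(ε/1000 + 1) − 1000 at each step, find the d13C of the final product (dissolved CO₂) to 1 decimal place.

-47.4 per mil

step 1: δ = (-6.60 + 1000)·(-23.4/1000 + 1) − 1000 = -29.85 per mil
step 2: δ = (-29.85 + 1000)·(-18.1/1000 + 1) − 1000 = -47.41 per mil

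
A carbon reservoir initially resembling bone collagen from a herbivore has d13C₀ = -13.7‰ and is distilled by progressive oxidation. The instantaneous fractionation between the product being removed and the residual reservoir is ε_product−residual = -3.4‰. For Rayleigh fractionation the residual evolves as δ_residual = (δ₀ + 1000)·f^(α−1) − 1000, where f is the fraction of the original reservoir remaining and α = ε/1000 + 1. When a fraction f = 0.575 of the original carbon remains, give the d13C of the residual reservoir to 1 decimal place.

Rayleigh residual: δ_res = (δ₀ + 1000)·f^(α−1) − 1000
α = ε/1000 + 1 = 0.99660, so α − 1 = -0.00340
f^(α−1) = 0.575^(-0.00340) = 1.001883
δ_res = (-13.7 + 1000) × 1.001883 − 1000 = 988.157 − 1000 = -11.84‰

-11.8‰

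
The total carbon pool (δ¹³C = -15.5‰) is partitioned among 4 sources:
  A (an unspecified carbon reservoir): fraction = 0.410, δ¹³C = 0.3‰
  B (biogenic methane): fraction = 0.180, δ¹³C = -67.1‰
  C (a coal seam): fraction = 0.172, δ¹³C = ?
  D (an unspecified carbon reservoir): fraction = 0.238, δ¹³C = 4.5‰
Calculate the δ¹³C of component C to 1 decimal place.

Isotope mass balance: δ_bulk = Σ fᵢ·δᵢ.
-15.5 = 0.410×(0.3) + 0.180×(-67.1) + 0.172×δ_C + 0.238×(4.5)
0.172·δ_C = -15.5 − (-10.884) = -4.616
δ_C = -4.616 / 0.172 = -26.84‰

-26.8‰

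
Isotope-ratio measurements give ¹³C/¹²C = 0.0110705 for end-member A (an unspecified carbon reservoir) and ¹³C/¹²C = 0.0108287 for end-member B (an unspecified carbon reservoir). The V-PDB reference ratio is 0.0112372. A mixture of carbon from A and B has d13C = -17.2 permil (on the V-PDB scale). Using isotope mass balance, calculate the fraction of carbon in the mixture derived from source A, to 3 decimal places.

0.890

δ_A = (0.0110705/0.0112372 − 1)×1000 = (0.985165 − 1)×1000 = -14.835 permil
δ_B = (0.0108287/0.0112372 − 1)×1000 = (0.963648 − 1)×1000 = -36.352 permil
f_A = (δ_mix − δ_B)/(δ_A − δ_B) = (-17.2 − (-36.352))/(-14.835 − (-36.352))
f_A = 19.152 / 21.518 = 0.8901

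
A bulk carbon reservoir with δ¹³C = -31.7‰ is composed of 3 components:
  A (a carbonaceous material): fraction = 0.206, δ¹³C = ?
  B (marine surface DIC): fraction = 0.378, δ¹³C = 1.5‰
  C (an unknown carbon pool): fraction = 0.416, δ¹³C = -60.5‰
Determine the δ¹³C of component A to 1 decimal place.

Isotope mass balance: δ_bulk = Σ fᵢ·δᵢ.
-31.7 = 0.206×δ_A + 0.378×(1.5) + 0.416×(-60.5)
0.206·δ_A = -31.7 − (-24.601) = -7.099
δ_A = -7.099 / 0.206 = -34.46‰

-34.5‰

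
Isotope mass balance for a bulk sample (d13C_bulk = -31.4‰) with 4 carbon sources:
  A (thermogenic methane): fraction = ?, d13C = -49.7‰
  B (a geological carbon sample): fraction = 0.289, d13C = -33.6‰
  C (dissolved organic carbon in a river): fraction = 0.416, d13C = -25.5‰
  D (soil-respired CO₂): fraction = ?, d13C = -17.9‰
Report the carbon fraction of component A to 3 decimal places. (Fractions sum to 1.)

Let f_A and f_D be the unknown fractions; fractions sum to 1 so f_A + f_D = 0.295.
Mass balance: Σ fᵢ·δᵢ = δ_bulk ⇒ f_A·(-49.7) + f_D·(-17.9) = -31.4 − (-20.318) = -11.082
Substitute f_D = 0.295 − f_A:
f_A·(-49.7 − -17.9) = -11.082 − 0.295×(-17.9) = -5.801
f_A = -5.801 / -31.8 = 0.1824

0.182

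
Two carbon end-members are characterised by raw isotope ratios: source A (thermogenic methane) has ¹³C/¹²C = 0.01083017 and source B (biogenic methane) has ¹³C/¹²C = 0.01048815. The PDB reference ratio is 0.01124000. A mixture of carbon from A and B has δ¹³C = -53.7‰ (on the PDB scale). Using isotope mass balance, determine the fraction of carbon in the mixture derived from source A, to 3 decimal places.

δ_A = (0.01083017/0.01124000 − 1)×1000 = (0.963538 − 1)×1000 = -36.462‰
δ_B = (0.01048815/0.01124000 − 1)×1000 = (0.933109 − 1)×1000 = -66.891‰
f_A = (δ_mix − δ_B)/(δ_A − δ_B) = (-53.7 − (-66.891))/(-36.462 − (-66.891))
f_A = 13.191 / 30.429 = 0.4335

0.433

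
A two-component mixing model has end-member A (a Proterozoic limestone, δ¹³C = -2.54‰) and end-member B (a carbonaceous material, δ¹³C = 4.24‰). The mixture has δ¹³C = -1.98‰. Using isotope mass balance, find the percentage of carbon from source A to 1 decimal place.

δ_mix = f_A·δ_A + (1 − f_A)·δ_B  ⇒  f_A = (δ_mix − δ_B)/(δ_A − δ_B)
f_A = (-1.98 − (4.24)) / (-2.54 − (4.24))
f_A = -6.22 / -6.78 = 0.9174

91.7%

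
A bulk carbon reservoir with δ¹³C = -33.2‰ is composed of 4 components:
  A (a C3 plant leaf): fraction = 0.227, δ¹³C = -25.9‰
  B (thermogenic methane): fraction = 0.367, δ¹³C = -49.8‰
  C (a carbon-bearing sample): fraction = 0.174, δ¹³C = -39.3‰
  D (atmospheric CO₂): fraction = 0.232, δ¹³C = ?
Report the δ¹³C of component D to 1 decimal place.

-9.5‰

Isotope mass balance: δ_bulk = Σ fᵢ·δᵢ.
-33.2 = 0.227×(-25.9) + 0.367×(-49.8) + 0.174×(-39.3) + 0.232×δ_D
0.232·δ_D = -33.2 − (-30.994) = -2.206
δ_D = -2.206 / 0.232 = -9.51‰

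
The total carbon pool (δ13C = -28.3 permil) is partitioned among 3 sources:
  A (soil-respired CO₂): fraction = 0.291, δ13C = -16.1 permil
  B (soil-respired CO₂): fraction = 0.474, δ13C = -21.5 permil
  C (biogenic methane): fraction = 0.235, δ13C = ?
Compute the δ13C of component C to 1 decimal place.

Isotope mass balance: δ_bulk = Σ fᵢ·δᵢ.
-28.3 = 0.291×(-16.1) + 0.474×(-21.5) + 0.235×δ_C
0.235·δ_C = -28.3 − (-14.876) = -13.424
δ_C = -13.424 / 0.235 = -57.12 permil

-57.1 permil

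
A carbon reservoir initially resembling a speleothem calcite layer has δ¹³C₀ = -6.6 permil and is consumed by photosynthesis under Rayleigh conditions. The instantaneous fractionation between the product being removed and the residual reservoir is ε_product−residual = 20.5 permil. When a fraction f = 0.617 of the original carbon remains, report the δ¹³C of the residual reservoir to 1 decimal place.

-16.4 permil

Rayleigh residual: δ_res = (δ₀ + 1000)·f^(α−1) − 1000
α = ε/1000 + 1 = 1.02050, so α − 1 = 0.02050
f^(α−1) = 0.617^(0.02050) = 0.990150
δ_res = (-6.6 + 1000) × 0.990150 − 1000 = 983.615 − 1000 = -16.39 permil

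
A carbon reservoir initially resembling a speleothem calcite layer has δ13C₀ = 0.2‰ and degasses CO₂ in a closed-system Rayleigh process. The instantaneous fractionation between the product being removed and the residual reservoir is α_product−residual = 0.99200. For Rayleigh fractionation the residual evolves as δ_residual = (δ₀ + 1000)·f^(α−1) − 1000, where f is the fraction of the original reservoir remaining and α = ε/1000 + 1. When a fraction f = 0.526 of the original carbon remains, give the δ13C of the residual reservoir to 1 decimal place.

Rayleigh residual: δ_res = (δ₀ + 1000)·f^(α−1) − 1000
α − 1 = -0.00800
f^(α−1) = 0.526^(-0.00800) = 1.005153
δ_res = (0.2 + 1000) × 1.005153 − 1000 = 1005.354 − 1000 = 5.35‰

5.4‰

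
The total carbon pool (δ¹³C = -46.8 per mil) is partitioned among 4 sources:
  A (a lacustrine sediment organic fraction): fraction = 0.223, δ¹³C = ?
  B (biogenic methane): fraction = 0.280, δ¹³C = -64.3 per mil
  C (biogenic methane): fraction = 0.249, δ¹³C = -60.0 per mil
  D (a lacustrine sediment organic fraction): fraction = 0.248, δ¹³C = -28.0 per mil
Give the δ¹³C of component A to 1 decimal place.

Isotope mass balance: δ_bulk = Σ fᵢ·δᵢ.
-46.8 = 0.223×δ_A + 0.280×(-64.3) + 0.249×(-60.0) + 0.248×(-28.0)
0.223·δ_A = -46.8 − (-39.888) = -6.912
δ_A = -6.912 / 0.223 = -31.00 per mil

-31.0 per mil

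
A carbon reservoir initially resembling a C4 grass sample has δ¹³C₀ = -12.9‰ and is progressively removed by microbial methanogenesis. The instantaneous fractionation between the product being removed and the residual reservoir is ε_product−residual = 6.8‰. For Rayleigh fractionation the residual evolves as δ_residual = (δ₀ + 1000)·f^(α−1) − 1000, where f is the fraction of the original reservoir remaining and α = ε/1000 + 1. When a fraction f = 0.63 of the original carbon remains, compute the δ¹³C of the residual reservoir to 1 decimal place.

Rayleigh residual: δ_res = (δ₀ + 1000)·f^(α−1) − 1000
α = ε/1000 + 1 = 1.00680, so α − 1 = 0.00680
f^(α−1) = 0.63^(0.00680) = 0.996863
δ_res = (-12.9 + 1000) × 0.996863 − 1000 = 984.004 − 1000 = -16.00‰

-16.0‰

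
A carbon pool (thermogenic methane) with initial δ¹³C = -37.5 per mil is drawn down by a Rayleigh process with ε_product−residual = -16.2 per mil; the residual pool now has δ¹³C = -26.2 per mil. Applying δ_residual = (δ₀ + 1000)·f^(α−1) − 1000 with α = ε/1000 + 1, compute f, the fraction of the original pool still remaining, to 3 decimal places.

α − 1 = ε/1000 = -0.0162
(δ_res + 1000)/(δ₀ + 1000) = (-26.2 + 1000)/(-37.5 + 1000) = 973.8/962.5 = 1.011740
f = 1.011740^(1/-0.0162) = exp(ln(1.011740)/-0.0162) = exp(0.01167/-0.0162)
f = exp(-0.7205) = 0.4865

0.487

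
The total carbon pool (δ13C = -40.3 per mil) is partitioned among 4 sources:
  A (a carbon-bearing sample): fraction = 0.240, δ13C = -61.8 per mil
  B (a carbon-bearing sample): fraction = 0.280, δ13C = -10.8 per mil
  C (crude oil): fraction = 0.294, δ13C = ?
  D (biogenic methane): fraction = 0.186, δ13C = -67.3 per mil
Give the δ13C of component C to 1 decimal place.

-33.8 per mil

Isotope mass balance: δ_bulk = Σ fᵢ·δᵢ.
-40.3 = 0.240×(-61.8) + 0.280×(-10.8) + 0.294×δ_C + 0.186×(-67.3)
0.294·δ_C = -40.3 − (-30.374) = -9.926
δ_C = -9.926 / 0.294 = -33.76 per mil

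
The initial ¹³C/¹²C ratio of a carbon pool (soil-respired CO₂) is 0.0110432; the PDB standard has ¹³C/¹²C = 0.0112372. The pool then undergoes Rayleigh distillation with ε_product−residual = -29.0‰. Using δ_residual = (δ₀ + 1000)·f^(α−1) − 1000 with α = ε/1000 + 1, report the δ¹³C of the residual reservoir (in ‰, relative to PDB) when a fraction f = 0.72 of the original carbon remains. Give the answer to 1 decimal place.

δ₀ = (0.0110432/0.0112372 − 1)×1000 = (0.982736 − 1)×1000 = -17.264‰
α − 1 = ε/1000 = -0.0290
f^(α−1) = 0.72^(-0.0290) = 1.009572
δ_res = (-17.264 + 1000) × 1.009572 − 1000 = 992.143 − 1000 = -7.86‰

-7.9‰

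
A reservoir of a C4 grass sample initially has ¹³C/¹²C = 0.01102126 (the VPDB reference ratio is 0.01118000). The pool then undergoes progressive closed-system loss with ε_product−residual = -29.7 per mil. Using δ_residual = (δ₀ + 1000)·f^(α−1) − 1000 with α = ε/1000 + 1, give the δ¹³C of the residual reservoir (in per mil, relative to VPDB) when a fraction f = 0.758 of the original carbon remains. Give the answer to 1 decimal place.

δ₀ = (0.01102126/0.01118000 − 1)×1000 = (0.985801 − 1)×1000 = -14.199 per mil
α − 1 = ε/1000 = -0.0297
f^(α−1) = 0.758^(-0.0297) = 1.008263
δ_res = (-14.199 + 1000) × 1.008263 − 1000 = 993.947 − 1000 = -6.05 per mil

-6.1 per mil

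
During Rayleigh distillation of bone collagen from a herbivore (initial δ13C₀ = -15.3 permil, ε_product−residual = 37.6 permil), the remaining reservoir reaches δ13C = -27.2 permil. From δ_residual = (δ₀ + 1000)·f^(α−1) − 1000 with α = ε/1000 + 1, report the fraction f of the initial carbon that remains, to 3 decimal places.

0.724

α − 1 = ε/1000 = 0.0376
(δ_res + 1000)/(δ₀ + 1000) = (-27.2 + 1000)/(-15.3 + 1000) = 972.8/984.7 = 0.987915
f = 0.987915^(1/0.0376) = exp(ln(0.987915)/0.0376) = exp(-0.01216/0.0376)
f = exp(-0.3234) = 0.7237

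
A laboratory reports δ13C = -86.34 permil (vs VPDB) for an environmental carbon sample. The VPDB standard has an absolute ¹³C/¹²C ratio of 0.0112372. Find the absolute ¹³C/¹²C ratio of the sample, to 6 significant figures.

0.0102670

R_sample = R_standard × (δ13C/1000 + 1)
R_sample = 0.0112372 × (-86.34/1000 + 1) = 0.0112372 × 0.913660
R_sample = 0.0102670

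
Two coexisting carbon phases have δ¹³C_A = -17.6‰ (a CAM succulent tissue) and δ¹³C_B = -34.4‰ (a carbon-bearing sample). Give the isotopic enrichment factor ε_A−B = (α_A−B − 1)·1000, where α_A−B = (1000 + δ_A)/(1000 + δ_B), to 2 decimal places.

17.40‰

α_A−B = (1000 + -17.6) / (1000 + -34.4) = 982.4 / 965.6 = 1.017399
ε_A−B = (1.017399 − 1) × 1000 = 17.399‰
(The approximation ε ≈ δ_A − δ_B would give 16.8‰.)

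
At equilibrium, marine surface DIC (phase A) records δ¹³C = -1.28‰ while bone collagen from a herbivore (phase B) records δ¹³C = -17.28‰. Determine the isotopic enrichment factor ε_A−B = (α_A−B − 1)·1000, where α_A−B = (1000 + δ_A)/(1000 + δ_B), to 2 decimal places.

16.28‰

α_A−B = (1000 + -1.28) / (1000 + -17.28) = 998.72 / 982.72 = 1.016281
ε_A−B = (1.016281 − 1) × 1000 = 16.281‰
(The approximation ε ≈ δ_A − δ_B would give 16.00‰.)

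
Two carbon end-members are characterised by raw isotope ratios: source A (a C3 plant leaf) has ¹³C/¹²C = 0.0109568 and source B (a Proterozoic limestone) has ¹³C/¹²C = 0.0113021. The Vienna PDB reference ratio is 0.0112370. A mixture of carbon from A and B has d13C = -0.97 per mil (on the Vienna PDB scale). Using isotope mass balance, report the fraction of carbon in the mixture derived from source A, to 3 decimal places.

0.220

δ_A = (0.0109568/0.0112370 − 1)×1000 = (0.975065 − 1)×1000 = -24.935 per mil
δ_B = (0.0113021/0.0112370 − 1)×1000 = (1.005793 − 1)×1000 = 5.793 per mil
f_A = (δ_mix − δ_B)/(δ_A − δ_B) = (-0.97 − (5.793))/(-24.935 − (5.793))
f_A = -6.763 / -30.729 = 0.2201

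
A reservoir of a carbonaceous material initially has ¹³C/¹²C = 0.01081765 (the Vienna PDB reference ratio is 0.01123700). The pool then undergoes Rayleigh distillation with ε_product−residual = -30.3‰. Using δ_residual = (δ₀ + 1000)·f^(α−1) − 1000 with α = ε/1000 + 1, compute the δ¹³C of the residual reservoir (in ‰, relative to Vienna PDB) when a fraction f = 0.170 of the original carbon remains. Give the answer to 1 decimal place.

δ₀ = (0.01081765/0.01123700 − 1)×1000 = (0.962681 − 1)×1000 = -37.319‰
α − 1 = ε/1000 = -0.0303
f^(α−1) = 0.170^(-0.0303) = 1.055158
δ_res = (-37.319 + 1000) × 1.055158 − 1000 = 1015.781 − 1000 = 15.78‰

15.8‰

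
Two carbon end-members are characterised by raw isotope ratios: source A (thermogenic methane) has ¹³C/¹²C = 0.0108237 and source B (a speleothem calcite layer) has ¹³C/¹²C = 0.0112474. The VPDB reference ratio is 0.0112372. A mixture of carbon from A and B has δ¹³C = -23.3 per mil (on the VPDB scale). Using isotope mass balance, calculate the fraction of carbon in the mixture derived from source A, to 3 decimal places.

δ_A = (0.0108237/0.0112372 − 1)×1000 = (0.963203 − 1)×1000 = -36.797 per mil
δ_B = (0.0112474/0.0112372 − 1)×1000 = (1.000908 − 1)×1000 = 0.908 per mil
f_A = (δ_mix − δ_B)/(δ_A − δ_B) = (-23.3 − (0.908))/(-36.797 − (0.908))
f_A = -24.208 / -37.705 = 0.6420

0.642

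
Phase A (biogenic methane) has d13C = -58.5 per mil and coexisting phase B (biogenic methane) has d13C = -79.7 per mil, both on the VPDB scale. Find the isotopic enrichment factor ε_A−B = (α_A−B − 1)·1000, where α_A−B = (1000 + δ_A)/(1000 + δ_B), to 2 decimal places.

23.04 per mil

α_A−B = (1000 + -58.5) / (1000 + -79.7) = 941.5 / 920.3 = 1.023036
ε_A−B = (1.023036 − 1) × 1000 = 23.036 per mil
(The approximation ε ≈ δ_A − δ_B would give 21.2 per mil.)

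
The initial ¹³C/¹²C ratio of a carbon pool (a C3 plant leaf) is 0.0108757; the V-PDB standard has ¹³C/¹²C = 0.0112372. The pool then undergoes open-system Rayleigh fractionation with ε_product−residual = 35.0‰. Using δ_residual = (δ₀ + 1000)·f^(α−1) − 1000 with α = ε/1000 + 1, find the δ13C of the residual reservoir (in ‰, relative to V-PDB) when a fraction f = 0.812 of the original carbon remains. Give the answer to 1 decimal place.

δ₀ = (0.0108757/0.0112372 − 1)×1000 = (0.967830 − 1)×1000 = -32.170‰
α − 1 = ε/1000 = 0.0350
f^(α−1) = 0.812^(0.0350) = 0.992738
δ_res = (-32.170 + 1000) × 0.992738 − 1000 = 960.801 − 1000 = -39.20‰

-39.2‰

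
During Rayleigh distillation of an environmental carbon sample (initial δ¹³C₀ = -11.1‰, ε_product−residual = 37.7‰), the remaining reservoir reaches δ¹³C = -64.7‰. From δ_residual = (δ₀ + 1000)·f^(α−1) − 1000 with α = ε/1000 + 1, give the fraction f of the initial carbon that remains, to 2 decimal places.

α − 1 = ε/1000 = 0.0377
(δ_res + 1000)/(δ₀ + 1000) = (-64.7 + 1000)/(-11.1 + 1000) = 935.3/988.9 = 0.945798
f = 0.945798^(1/0.0377) = exp(ln(0.945798)/0.0377) = exp(-0.05573/0.0377)
f = exp(-1.4781) = 0.2281

0.23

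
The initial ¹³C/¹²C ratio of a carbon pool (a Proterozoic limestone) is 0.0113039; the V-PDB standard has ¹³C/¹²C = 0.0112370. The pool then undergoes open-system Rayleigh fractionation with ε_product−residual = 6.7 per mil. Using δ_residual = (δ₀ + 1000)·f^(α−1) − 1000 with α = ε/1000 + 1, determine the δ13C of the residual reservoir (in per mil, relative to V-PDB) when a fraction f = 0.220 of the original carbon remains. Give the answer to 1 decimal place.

-4.2 per mil

δ₀ = (0.0113039/0.0112370 − 1)×1000 = (1.005954 − 1)×1000 = 5.954 per mil
α − 1 = ε/1000 = 0.0067
f^(α−1) = 0.220^(0.0067) = 0.989907
δ_res = (5.954 + 1000) × 0.989907 − 1000 = 995.800 − 1000 = -4.20 per mil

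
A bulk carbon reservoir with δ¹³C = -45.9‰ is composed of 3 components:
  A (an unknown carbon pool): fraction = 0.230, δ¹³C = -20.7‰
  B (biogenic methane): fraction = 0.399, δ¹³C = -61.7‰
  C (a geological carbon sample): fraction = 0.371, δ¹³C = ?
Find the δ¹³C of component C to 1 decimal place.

-44.5‰

Isotope mass balance: δ_bulk = Σ fᵢ·δᵢ.
-45.9 = 0.230×(-20.7) + 0.399×(-61.7) + 0.371×δ_C
0.371·δ_C = -45.9 − (-29.379) = -16.521
δ_C = -16.521 / 0.371 = -44.53‰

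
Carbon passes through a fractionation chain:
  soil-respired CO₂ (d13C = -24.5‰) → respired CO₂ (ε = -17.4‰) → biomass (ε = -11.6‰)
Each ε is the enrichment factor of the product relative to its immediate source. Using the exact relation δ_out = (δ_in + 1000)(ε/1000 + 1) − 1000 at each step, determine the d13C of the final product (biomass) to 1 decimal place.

-52.6‰

step 1: δ = (-24.50 + 1000)·(-17.4/1000 + 1) − 1000 = -41.47‰
step 2: δ = (-41.47 + 1000)·(-11.6/1000 + 1) − 1000 = -52.59‰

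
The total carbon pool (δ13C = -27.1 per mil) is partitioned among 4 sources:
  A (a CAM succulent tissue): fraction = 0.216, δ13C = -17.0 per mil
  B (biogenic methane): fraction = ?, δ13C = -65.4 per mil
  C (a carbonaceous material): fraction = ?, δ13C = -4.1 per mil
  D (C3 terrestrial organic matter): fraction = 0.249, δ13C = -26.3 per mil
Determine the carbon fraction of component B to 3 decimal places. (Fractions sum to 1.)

0.240

Let f_B and f_C be the unknown fractions; fractions sum to 1 so f_B + f_C = 0.535.
Mass balance: Σ fᵢ·δᵢ = δ_bulk ⇒ f_B·(-65.4) + f_C·(-4.1) = -27.1 − (-10.221) = -16.879
Substitute f_C = 0.535 − f_B:
f_B·(-65.4 − -4.1) = -16.879 − 0.535×(-4.1) = -14.686
f_B = -14.686 / -61.3 = 0.2396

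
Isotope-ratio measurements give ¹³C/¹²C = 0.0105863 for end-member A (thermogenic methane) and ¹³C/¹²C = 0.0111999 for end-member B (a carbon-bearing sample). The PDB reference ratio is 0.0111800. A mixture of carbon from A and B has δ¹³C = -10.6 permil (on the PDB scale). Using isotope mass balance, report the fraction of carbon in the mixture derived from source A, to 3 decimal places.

0.226

δ_A = (0.0105863/0.0111800 − 1)×1000 = (0.946896 − 1)×1000 = -53.104 permil
δ_B = (0.0111999/0.0111800 − 1)×1000 = (1.001780 − 1)×1000 = 1.780 permil
f_A = (δ_mix − δ_B)/(δ_A − δ_B) = (-10.6 − (1.780))/(-53.104 − (1.780))
f_A = -12.380 / -54.884 = 0.2256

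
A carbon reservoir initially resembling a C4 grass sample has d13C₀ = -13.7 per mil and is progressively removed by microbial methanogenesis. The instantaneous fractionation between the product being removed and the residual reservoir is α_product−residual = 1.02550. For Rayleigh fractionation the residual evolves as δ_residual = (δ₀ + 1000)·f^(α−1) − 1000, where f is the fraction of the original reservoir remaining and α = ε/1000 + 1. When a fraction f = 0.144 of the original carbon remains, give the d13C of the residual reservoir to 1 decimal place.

Rayleigh residual: δ_res = (δ₀ + 1000)·f^(α−1) − 1000
α − 1 = 0.02550
f^(α−1) = 0.144^(0.02550) = 0.951784
δ_res = (-13.7 + 1000) × 0.951784 − 1000 = 938.744 − 1000 = -61.26 per mil

-61.3 per mil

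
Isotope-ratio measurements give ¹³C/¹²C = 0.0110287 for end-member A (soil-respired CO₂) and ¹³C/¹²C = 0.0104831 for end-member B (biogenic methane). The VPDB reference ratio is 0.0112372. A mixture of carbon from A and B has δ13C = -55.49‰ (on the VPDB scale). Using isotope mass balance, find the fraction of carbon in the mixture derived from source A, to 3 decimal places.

0.239

δ_A = (0.0110287/0.0112372 − 1)×1000 = (0.981446 − 1)×1000 = -18.554‰
δ_B = (0.0104831/0.0112372 − 1)×1000 = (0.932893 − 1)×1000 = -67.107‰
f_A = (δ_mix − δ_B)/(δ_A − δ_B) = (-55.49 − (-67.107))/(-18.554 − (-67.107))
f_A = 11.617 / 48.553 = 0.2393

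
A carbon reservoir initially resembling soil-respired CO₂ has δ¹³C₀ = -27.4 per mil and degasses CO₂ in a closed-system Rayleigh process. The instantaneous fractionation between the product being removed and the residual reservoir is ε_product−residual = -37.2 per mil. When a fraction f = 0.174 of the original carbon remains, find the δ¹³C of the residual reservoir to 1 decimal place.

Rayleigh residual: δ_res = (δ₀ + 1000)·f^(α−1) − 1000
α = ε/1000 + 1 = 0.96280, so α − 1 = -0.03720
f^(α−1) = 0.174^(-0.03720) = 1.067214
δ_res = (-27.4 + 1000) × 1.067214 − 1000 = 1037.972 − 1000 = 37.97 per mil

38.0 per mil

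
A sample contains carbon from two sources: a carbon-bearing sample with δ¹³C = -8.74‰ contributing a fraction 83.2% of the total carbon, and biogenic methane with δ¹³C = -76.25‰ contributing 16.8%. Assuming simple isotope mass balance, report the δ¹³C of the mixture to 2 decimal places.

δ_mix = f_A·δ_A + f_B·δ_B
δ_mix = 0.832 × (-8.74) + 0.168 × (-76.25)
δ_mix = -7.272 + -12.810 = -20.082‰

-20.08‰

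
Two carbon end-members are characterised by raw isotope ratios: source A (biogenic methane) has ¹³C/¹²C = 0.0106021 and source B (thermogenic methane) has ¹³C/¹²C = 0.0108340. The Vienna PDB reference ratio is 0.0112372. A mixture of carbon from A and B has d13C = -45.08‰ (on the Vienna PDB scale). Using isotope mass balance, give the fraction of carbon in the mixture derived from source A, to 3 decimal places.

0.446

δ_A = (0.0106021/0.0112372 − 1)×1000 = (0.943482 − 1)×1000 = -56.518‰
δ_B = (0.0108340/0.0112372 − 1)×1000 = (0.964119 − 1)×1000 = -35.881‰
f_A = (δ_mix − δ_B)/(δ_A − δ_B) = (-45.08 − (-35.881))/(-56.518 − (-35.881))
f_A = -9.199 / -20.637 = 0.4458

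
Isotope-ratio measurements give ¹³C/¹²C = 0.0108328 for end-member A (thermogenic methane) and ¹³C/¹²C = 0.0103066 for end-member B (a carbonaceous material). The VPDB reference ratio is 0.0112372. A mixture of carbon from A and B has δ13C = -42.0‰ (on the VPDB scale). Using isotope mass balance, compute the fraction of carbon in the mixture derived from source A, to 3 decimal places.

0.872

δ_A = (0.0108328/0.0112372 − 1)×1000 = (0.964012 − 1)×1000 = -35.988‰
δ_B = (0.0103066/0.0112372 − 1)×1000 = (0.917186 − 1)×1000 = -82.814‰
f_A = (δ_mix − δ_B)/(δ_A − δ_B) = (-42.0 − (-82.814))/(-35.988 − (-82.814))
f_A = 40.814 / 46.827 = 0.8716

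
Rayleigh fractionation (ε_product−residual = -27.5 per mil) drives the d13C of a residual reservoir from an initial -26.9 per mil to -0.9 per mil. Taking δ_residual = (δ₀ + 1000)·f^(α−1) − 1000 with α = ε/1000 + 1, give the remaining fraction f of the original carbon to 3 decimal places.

α − 1 = ε/1000 = -0.0275
(δ_res + 1000)/(δ₀ + 1000) = (-0.9 + 1000)/(-26.9 + 1000) = 999.1/973.1 = 1.026719
f = 1.026719^(1/-0.0275) = exp(ln(1.026719)/-0.0275) = exp(0.02637/-0.0275)
f = exp(-0.9588) = 0.3833

0.383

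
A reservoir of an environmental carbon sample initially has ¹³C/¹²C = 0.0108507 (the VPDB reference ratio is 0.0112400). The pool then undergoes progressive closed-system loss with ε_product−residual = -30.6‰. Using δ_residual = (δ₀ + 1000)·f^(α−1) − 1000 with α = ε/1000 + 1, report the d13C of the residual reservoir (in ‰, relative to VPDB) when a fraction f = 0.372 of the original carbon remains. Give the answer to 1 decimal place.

-5.0‰

δ₀ = (0.0108507/0.0112400 − 1)×1000 = (0.965365 − 1)×1000 = -34.635‰
α − 1 = ε/1000 = -0.0306
f^(α−1) = 0.372^(-0.0306) = 1.030722
δ_res = (-34.635 + 1000) × 1.030722 − 1000 = 995.022 − 1000 = -4.98‰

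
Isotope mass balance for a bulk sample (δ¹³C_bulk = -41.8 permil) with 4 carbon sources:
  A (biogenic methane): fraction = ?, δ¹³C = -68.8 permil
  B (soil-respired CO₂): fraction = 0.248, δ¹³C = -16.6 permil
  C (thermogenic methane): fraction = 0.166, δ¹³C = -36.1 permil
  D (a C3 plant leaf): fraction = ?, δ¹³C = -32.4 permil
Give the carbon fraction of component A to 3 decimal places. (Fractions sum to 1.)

0.349

Let f_A and f_D be the unknown fractions; fractions sum to 1 so f_A + f_D = 0.586.
Mass balance: Σ fᵢ·δᵢ = δ_bulk ⇒ f_A·(-68.8) + f_D·(-32.4) = -41.8 − (-10.109) = -31.691
Substitute f_D = 0.586 − f_A:
f_A·(-68.8 − -32.4) = -31.691 − 0.586×(-32.4) = -12.704
f_A = -12.704 / -36.4 = 0.3490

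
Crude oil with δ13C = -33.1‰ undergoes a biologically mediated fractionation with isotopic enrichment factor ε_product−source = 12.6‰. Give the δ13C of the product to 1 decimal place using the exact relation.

To first order, δ_product ≈ δ_source + ε = -20.5‰.
Exactly, δ_product = (δ_source + 1000)·(ε/1000 + 1) − 1000.
δ_product = (-33.1 + 1000) × (12.6/1000 + 1) − 1000
δ_product = -20.92‰

-20.9‰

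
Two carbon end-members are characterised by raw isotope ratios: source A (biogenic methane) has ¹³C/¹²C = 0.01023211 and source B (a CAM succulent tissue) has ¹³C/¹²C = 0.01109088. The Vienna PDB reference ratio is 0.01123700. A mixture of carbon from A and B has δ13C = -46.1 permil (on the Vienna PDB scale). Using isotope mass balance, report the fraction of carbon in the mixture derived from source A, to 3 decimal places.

δ_A = (0.01023211/0.01123700 − 1)×1000 = (0.910573 − 1)×1000 = -89.427 permil
δ_B = (0.01109088/0.01123700 − 1)×1000 = (0.986997 − 1)×1000 = -13.003 permil
f_A = (δ_mix − δ_B)/(δ_A − δ_B) = (-46.1 − (-13.003))/(-89.427 − (-13.003))
f_A = -33.097 / -76.423 = 0.4331

0.433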